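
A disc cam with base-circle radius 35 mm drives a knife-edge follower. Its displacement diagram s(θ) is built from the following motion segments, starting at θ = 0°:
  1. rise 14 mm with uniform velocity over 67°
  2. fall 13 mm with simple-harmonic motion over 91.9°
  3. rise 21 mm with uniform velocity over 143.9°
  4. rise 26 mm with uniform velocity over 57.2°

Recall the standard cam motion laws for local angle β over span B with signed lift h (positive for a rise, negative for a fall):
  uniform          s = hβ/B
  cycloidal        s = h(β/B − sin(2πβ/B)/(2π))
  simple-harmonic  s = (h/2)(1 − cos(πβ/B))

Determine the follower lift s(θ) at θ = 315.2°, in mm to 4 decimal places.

seg 1 [0°–67°] uniform, h=14: full span → s += 14 → s = 14.0000
seg 2 [67°–158.9°] simple-harmonic, h=-13: full span → s += -13 → s = 1.0000
seg 3 [158.9°–302.8°] uniform, h=21: full span → s += 21 → s = 22.0000
seg 4 [302.8°–360°] uniform, h=26: θ=315.2° here. β=12.4, B=57.2. 26·12.4/57.2 = 5.6364 → s = 27.6364

27.6364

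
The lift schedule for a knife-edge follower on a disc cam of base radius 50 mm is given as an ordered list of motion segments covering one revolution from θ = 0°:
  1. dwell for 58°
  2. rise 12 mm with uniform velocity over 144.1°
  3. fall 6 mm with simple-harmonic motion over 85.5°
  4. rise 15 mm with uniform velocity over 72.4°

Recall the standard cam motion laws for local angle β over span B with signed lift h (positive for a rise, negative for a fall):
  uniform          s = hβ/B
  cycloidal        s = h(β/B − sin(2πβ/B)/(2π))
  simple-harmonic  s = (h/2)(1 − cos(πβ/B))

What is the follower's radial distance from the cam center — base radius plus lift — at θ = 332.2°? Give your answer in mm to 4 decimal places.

seg 1 [0°–58°] dwell: s stays 0.0000
seg 2 [58°–202.1°] uniform, h=12: full span → s += 12 → s = 12.0000
seg 3 [202.1°–287.6°] simple-harmonic, h=-6: full span → s += -6 → s = 6.0000
seg 4 [287.6°–360°] uniform, h=15: θ=332.2° here. β=44.6, B=72.4. 15·44.6/72.4 = 9.2403 → s = 15.2403
radial distance = base radius + s = 50 + 15.2403 = 65.2403

65.2403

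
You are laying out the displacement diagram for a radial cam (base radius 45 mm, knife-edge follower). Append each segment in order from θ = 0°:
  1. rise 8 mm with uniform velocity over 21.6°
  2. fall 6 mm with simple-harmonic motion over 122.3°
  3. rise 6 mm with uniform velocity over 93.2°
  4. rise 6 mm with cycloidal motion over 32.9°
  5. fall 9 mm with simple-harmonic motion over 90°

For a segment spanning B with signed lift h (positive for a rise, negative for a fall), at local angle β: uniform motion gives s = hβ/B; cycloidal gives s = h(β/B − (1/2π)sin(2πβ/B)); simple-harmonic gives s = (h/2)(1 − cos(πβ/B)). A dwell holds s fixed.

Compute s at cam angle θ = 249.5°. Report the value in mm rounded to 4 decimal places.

seg 1 [0°–21.6°] uniform, h=8: full span → s += 8 → s = 8.0000
seg 2 [21.6°–143.9°] simple-harmonic, h=-6: full span → s += -6 → s = 2.0000
seg 3 [143.9°–237.1°] uniform, h=6: full span → s += 6 → s = 8.0000
seg 4 [237.1°–270°] cycloidal, h=6: θ=249.5° here. β=12.4, B=32.9. 6·(0.3769 − sin(2π·0.3769)/(2π)) = 1.5943 → s = 9.5943

9.5943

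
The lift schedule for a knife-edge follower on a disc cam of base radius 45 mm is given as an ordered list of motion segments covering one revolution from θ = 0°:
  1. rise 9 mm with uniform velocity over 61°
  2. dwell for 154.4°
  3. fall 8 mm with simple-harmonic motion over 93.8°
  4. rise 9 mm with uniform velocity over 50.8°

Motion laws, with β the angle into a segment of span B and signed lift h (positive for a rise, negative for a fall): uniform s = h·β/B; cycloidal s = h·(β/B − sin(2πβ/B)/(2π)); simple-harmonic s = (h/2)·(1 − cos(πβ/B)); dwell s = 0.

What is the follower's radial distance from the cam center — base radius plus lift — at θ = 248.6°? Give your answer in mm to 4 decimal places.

seg 1 [0°–61°] uniform, h=9: full span → s += 9 → s = 9.0000
seg 2 [61°–215.4°] dwell: s stays 9.0000
seg 3 [215.4°–309.2°] simple-harmonic, h=-8: θ=248.6° here. β=33.2, B=93.8. -8/2·(1 − cos(π·0.3539)) = -2.2283 → s = 6.7717
radial distance = base radius + s = 45 + 6.7717 = 51.7717

51.7717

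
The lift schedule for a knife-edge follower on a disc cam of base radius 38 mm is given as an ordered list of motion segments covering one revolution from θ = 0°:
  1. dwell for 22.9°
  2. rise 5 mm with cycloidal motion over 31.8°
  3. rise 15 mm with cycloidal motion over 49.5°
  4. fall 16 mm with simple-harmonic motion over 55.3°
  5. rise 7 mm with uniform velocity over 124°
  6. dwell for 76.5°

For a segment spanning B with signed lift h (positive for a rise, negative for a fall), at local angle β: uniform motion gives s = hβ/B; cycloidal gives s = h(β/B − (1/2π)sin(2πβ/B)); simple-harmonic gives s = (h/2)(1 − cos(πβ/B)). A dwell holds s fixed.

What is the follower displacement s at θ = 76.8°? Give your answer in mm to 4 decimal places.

seg 1 [0°–22.9°] dwell: s stays 0.0000
seg 2 [22.9°–54.7°] cycloidal, h=5: full span → s += 5 → s = 5.0000
seg 3 [54.7°–104.2°] cycloidal, h=15: θ=76.8° here. β=22.1, B=49.5. 15·(0.4465 − sin(2π·0.4465)/(2π)) = 5.9090 → s = 10.9090

10.9090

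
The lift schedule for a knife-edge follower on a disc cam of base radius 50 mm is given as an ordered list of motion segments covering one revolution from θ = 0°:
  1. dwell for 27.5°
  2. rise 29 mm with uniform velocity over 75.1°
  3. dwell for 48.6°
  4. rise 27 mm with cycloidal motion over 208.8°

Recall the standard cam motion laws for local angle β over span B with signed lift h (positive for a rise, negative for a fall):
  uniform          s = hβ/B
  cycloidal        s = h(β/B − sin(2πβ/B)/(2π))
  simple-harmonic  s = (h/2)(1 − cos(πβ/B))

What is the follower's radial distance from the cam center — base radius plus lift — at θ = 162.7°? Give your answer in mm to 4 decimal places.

seg 1 [0°–27.5°] dwell: s stays 0.0000
seg 2 [27.5°–102.6°] uniform, h=29: full span → s += 29 → s = 29.0000
seg 3 [102.6°–151.2°] dwell: s stays 29.0000
seg 4 [151.2°–360°] cycloidal, h=27: θ=162.7° here. β=11.5, B=208.8. 27·(0.0551 − sin(2π·0.0551)/(2π)) = 0.0295 → s = 29.0295
radial distance = base radius + s = 50 + 29.0295 = 79.0295

79.0295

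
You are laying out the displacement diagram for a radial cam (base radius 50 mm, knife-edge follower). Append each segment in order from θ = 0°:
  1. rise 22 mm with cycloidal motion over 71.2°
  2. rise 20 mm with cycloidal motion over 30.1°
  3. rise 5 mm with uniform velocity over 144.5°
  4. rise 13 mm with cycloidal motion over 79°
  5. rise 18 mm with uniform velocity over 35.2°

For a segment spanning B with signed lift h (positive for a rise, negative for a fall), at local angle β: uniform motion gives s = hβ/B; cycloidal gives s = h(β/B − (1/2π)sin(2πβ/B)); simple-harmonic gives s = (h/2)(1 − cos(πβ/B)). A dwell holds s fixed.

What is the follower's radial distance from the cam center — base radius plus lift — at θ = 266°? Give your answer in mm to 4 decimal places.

seg 1 [0°–71.2°] cycloidal, h=22: full span → s += 22 → s = 22.0000
seg 2 [71.2°–101.3°] cycloidal, h=20: full span → s += 20 → s = 42.0000
seg 3 [101.3°–245.8°] uniform, h=5: full span → s += 5 → s = 47.0000
seg 4 [245.8°–324.8°] cycloidal, h=13: θ=266° here. β=20.2, B=79. 13·(0.2557 − sin(2π·0.2557)/(2π)) = 1.2564 → s = 48.2564
radial distance = base radius + s = 50 + 48.2564 = 98.2564

98.2564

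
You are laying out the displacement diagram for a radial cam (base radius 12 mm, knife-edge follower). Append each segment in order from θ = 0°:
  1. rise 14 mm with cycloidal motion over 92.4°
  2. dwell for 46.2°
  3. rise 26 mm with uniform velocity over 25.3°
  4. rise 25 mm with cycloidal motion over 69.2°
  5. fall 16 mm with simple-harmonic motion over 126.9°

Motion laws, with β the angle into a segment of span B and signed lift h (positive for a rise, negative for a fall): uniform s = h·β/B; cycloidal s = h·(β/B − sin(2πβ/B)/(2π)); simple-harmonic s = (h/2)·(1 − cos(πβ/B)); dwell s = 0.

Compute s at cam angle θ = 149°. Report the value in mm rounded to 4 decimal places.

seg 1 [0°–92.4°] cycloidal, h=14: full span → s += 14 → s = 14.0000
seg 2 [92.4°–138.6°] dwell: s stays 14.0000
seg 3 [138.6°–163.9°] uniform, h=26: θ=149° here. β=10.4, B=25.3. 26·10.4/25.3 = 10.6877 → s = 24.6877

24.6877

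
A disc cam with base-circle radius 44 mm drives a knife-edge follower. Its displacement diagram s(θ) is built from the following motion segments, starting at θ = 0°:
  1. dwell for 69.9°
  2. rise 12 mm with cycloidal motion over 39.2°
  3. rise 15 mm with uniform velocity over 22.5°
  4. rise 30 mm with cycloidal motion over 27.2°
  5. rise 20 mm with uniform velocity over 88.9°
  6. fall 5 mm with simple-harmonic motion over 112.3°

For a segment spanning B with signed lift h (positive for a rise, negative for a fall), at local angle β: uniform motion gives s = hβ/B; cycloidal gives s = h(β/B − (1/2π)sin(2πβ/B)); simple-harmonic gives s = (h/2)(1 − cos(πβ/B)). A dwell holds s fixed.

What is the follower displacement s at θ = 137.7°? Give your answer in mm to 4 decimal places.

seg 1 [0°–69.9°] dwell: s stays 0.0000
seg 2 [69.9°–109.1°] cycloidal, h=12: full span → s += 12 → s = 12.0000
seg 3 [109.1°–131.6°] uniform, h=15: full span → s += 15 → s = 27.0000
seg 4 [131.6°–158.8°] cycloidal, h=30: θ=137.7° here. β=6.1, B=27.2. 30·(0.2243 − sin(2π·0.2243)/(2π)) = 2.0156 → s = 29.0156

29.0156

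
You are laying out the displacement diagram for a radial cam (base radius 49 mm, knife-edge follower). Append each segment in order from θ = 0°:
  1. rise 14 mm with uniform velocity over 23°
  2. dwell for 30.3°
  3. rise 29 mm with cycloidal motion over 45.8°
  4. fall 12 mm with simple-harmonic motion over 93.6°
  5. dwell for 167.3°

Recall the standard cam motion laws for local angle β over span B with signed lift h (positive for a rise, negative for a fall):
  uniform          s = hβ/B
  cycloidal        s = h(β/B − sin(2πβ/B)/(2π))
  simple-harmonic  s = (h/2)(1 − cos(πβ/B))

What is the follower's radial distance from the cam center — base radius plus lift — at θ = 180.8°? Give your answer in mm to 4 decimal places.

seg 1 [0°–23°] uniform, h=14: full span → s += 14 → s = 14.0000
seg 2 [23°–53.3°] dwell: s stays 14.0000
seg 3 [53.3°–99.1°] cycloidal, h=29: full span → s += 29 → s = 43.0000
seg 4 [99.1°–192.7°] simple-harmonic, h=-12: θ=180.8° here. β=81.7, B=93.6. -12/2·(1 − cos(π·0.8729)) = -11.5277 → s = 31.4723
radial distance = base radius + s = 49 + 31.4723 = 80.4723

80.4723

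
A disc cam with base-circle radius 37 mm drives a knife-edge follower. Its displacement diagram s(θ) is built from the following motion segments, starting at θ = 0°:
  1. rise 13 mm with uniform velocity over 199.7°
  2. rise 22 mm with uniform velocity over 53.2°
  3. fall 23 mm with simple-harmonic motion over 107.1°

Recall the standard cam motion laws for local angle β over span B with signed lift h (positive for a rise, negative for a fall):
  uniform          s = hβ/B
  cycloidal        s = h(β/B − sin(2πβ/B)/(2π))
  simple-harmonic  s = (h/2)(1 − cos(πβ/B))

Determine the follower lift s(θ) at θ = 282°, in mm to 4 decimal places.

seg 1 [0°–199.7°] uniform, h=13: full span → s += 13 → s = 13.0000
seg 2 [199.7°–252.9°] uniform, h=22: full span → s += 22 → s = 35.0000
seg 3 [252.9°–360°] simple-harmonic, h=-23: θ=282° here. β=29.1, B=107.1. -23/2·(1 − cos(π·0.2717)) = -3.9413 → s = 31.0587

31.0587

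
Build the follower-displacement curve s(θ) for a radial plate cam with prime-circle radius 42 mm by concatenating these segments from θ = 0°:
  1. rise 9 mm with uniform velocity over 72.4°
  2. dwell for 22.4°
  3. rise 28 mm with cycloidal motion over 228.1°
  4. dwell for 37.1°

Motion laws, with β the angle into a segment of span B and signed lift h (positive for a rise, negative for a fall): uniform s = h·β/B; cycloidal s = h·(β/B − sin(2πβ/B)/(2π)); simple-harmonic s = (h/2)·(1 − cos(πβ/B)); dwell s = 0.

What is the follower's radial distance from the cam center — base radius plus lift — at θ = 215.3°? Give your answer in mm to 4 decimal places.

seg 1 [0°–72.4°] uniform, h=9: full span → s += 9 → s = 9.0000
seg 2 [72.4°–94.8°] dwell: s stays 9.0000
seg 3 [94.8°–322.9°] cycloidal, h=28: θ=215.3° here. β=120.5, B=228.1. 28·(0.5283 − sin(2π·0.5283)/(2π)) = 15.5794 → s = 24.5794
radial distance = base radius + s = 42 + 24.5794 = 66.5794

66.5794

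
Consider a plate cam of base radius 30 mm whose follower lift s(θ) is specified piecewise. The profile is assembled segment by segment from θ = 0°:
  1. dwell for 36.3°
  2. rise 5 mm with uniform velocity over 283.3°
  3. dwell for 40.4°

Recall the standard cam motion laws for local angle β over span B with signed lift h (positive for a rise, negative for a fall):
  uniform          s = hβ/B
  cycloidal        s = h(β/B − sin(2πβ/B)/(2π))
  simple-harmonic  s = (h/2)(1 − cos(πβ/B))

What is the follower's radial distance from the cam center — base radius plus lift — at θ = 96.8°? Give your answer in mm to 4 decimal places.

seg 1 [0°–36.3°] dwell: s stays 0.0000
seg 2 [36.3°–319.6°] uniform, h=5: θ=96.8° here. β=60.5, B=283.3. 5·60.5/283.3 = 1.0678 → s = 1.0678
radial distance = base radius + s = 30 + 1.0678 = 31.0678

31.0678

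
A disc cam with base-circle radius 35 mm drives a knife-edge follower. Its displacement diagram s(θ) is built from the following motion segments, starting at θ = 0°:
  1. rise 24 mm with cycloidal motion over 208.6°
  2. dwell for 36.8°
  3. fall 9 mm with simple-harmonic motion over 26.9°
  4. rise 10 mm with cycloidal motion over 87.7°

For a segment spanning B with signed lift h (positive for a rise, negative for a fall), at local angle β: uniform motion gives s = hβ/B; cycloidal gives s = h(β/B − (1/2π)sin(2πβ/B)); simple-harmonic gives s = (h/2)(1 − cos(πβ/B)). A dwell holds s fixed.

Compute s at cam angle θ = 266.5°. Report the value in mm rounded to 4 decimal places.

seg 1 [0°–208.6°] cycloidal, h=24: full span → s += 24 → s = 24.0000
seg 2 [208.6°–245.4°] dwell: s stays 24.0000
seg 3 [245.4°–272.3°] simple-harmonic, h=-9: θ=266.5° here. β=21.1, B=26.9. -9/2·(1 − cos(π·0.7844)) = -8.0065 → s = 15.9935

15.9935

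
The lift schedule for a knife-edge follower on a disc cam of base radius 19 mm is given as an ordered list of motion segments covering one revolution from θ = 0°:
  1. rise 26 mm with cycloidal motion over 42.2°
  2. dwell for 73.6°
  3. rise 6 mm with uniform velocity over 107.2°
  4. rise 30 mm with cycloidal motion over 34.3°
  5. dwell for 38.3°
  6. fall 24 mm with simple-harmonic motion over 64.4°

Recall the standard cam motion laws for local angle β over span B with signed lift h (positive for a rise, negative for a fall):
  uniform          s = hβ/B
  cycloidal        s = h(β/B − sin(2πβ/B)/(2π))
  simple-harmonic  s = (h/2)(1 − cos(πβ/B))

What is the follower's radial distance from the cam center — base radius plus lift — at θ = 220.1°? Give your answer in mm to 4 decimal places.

seg 1 [0°–42.2°] cycloidal, h=26: full span → s += 26 → s = 26.0000
seg 2 [42.2°–115.8°] dwell: s stays 26.0000
seg 3 [115.8°–223°] uniform, h=6: θ=220.1° here. β=104.3, B=107.2. 6·104.3/107.2 = 5.8377 → s = 31.8377
radial distance = base radius + s = 19 + 31.8377 = 50.8377

50.8377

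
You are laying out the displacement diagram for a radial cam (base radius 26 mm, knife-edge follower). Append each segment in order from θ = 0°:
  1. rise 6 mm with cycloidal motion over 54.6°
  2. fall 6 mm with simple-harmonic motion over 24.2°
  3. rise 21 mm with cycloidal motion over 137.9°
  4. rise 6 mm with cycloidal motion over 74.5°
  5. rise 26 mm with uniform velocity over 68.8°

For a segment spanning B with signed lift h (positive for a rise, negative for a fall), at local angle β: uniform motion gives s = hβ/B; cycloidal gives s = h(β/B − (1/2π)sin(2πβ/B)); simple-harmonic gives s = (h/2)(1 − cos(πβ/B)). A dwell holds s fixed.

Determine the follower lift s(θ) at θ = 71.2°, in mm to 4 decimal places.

seg 1 [0°–54.6°] cycloidal, h=6: full span → s += 6 → s = 6.0000
seg 2 [54.6°–78.8°] simple-harmonic, h=-6: θ=71.2° here. β=16.6, B=24.2. -6/2·(1 − cos(π·0.6860)) = -4.6545 → s = 1.3455

1.3455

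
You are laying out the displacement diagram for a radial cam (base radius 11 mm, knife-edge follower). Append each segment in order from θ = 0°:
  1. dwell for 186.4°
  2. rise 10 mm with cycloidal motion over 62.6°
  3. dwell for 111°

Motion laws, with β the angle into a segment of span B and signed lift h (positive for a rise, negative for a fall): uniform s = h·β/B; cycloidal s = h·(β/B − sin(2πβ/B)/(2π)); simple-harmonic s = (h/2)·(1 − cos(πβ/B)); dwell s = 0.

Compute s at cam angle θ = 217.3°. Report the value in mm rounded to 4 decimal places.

seg 1 [0°–186.4°] dwell: s stays 0.0000
seg 2 [186.4°–249°] cycloidal, h=10: θ=217.3° here. β=30.9, B=62.6. 10·(0.4936 − sin(2π·0.4936)/(2π)) = 4.8722 → s = 4.8722

4.8722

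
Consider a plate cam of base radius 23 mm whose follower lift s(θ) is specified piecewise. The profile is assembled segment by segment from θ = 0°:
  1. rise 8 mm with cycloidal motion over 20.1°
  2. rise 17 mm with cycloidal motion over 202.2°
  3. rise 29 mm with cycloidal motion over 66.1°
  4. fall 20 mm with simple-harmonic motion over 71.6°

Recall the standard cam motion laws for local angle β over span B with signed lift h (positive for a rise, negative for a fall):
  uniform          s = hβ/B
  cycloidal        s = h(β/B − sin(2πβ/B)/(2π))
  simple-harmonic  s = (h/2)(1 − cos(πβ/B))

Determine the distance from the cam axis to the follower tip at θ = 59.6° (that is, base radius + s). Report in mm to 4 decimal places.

seg 1 [0°–20.1°] cycloidal, h=8: full span → s += 8 → s = 8.0000
seg 2 [20.1°–222.3°] cycloidal, h=17: θ=59.6° here. β=39.5, B=202.2. 17·(0.1954 − sin(2π·0.1954)/(2π)) = 0.7733 → s = 8.7733
radial distance = base radius + s = 23 + 8.7733 = 31.7733

31.7733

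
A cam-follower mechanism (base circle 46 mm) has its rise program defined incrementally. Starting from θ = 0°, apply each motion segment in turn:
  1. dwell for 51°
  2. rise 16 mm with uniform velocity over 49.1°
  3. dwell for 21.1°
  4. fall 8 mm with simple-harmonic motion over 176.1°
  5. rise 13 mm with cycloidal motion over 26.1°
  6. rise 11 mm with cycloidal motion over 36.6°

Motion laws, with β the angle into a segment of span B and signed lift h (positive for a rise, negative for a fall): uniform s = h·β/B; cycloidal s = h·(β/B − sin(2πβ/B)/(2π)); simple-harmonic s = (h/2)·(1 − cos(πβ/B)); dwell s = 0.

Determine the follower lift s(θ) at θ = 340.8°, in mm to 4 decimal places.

seg 1 [0°–51°] dwell: s stays 0.0000
seg 2 [51°–100.1°] uniform, h=16: full span → s += 16 → s = 16.0000
seg 3 [100.1°–121.2°] dwell: s stays 16.0000
seg 4 [121.2°–297.3°] simple-harmonic, h=-8: full span → s += -8 → s = 8.0000
seg 5 [297.3°–323.4°] cycloidal, h=13: full span → s += 13 → s = 21.0000
seg 6 [323.4°–360°] cycloidal, h=11: θ=340.8° here. β=17.4, B=36.6. 11·(0.4754 − sin(2π·0.4754)/(2π)) = 4.9601 → s = 25.9601

25.9601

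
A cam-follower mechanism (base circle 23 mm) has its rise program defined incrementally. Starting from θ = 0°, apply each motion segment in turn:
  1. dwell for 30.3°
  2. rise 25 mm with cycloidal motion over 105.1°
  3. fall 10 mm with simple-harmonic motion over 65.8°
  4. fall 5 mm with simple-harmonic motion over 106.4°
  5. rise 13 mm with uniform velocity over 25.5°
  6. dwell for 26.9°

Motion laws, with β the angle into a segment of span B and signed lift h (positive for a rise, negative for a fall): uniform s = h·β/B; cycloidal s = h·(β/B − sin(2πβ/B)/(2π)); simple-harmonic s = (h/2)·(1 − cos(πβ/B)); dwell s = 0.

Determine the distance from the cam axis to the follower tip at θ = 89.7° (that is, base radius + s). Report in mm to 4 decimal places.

seg 1 [0°–30.3°] dwell: s stays 0.0000
seg 2 [30.3°–135.4°] cycloidal, h=25: θ=89.7° here. β=59.4, B=105.1. 25·(0.5652 − sin(2π·0.5652)/(2π)) = 15.7136 → s = 15.7136
radial distance = base radius + s = 23 + 15.7136 = 38.7136

38.7136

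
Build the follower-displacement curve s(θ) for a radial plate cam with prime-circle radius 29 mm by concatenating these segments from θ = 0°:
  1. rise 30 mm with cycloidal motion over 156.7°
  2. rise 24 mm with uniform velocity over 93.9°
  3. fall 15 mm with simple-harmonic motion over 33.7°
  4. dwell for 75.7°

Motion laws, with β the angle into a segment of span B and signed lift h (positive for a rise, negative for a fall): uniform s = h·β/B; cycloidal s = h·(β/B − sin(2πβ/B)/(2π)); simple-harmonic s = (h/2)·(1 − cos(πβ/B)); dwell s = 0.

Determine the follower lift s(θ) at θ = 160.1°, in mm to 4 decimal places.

seg 1 [0°–156.7°] cycloidal, h=30: full span → s += 30 → s = 30.0000
seg 2 [156.7°–250.6°] uniform, h=24: θ=160.1° here. β=3.4, B=93.9. 24·3.4/93.9 = 0.8690 → s = 30.8690

30.8690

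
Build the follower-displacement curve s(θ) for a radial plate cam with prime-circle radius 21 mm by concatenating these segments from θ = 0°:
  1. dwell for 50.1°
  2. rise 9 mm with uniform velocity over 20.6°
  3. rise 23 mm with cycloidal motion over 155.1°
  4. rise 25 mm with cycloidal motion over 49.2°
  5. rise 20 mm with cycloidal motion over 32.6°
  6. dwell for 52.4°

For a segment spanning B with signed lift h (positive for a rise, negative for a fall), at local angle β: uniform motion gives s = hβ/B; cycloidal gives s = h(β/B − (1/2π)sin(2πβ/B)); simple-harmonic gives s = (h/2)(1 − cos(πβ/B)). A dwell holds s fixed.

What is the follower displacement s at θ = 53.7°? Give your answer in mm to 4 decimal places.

seg 1 [0°–50.1°] dwell: s stays 0.0000
seg 2 [50.1°–70.7°] uniform, h=9: θ=53.7° here. β=3.6, B=20.6. 9·3.6/20.6 = 1.5728 → s = 1.5728

1.5728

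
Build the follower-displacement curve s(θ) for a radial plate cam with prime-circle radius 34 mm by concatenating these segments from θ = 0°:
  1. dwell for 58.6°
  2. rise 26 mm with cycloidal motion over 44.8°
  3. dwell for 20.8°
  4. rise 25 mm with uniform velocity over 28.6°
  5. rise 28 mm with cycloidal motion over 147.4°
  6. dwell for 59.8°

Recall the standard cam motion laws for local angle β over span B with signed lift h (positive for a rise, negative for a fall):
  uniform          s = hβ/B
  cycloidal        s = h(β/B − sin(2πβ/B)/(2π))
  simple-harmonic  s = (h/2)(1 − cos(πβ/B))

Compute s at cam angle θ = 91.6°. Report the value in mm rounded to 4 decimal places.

seg 1 [0°–58.6°] dwell: s stays 0.0000
seg 2 [58.6°–103.4°] cycloidal, h=26: θ=91.6° here. β=33, B=44.8. 26·(0.7366 − sin(2π·0.7366)/(2π)) = 23.2752 → s = 23.2752

23.2752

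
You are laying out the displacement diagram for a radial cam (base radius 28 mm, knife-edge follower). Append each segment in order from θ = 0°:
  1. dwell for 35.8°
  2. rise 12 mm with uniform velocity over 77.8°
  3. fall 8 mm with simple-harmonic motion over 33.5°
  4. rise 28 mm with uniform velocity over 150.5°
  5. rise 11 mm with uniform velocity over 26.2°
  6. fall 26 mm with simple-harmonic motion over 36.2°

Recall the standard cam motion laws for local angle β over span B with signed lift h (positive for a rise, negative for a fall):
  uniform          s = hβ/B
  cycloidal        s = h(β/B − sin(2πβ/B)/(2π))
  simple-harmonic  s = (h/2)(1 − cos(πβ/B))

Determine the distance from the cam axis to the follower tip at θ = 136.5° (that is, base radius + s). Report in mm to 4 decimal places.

seg 1 [0°–35.8°] dwell: s stays 0.0000
seg 2 [35.8°–113.6°] uniform, h=12: full span → s += 12 → s = 12.0000
seg 3 [113.6°–147.1°] simple-harmonic, h=-8: θ=136.5° here. β=22.9, B=33.5. -8/2·(1 − cos(π·0.6836)) = -6.1812 → s = 5.8188
radial distance = base radius + s = 28 + 5.8188 = 33.8188

33.8188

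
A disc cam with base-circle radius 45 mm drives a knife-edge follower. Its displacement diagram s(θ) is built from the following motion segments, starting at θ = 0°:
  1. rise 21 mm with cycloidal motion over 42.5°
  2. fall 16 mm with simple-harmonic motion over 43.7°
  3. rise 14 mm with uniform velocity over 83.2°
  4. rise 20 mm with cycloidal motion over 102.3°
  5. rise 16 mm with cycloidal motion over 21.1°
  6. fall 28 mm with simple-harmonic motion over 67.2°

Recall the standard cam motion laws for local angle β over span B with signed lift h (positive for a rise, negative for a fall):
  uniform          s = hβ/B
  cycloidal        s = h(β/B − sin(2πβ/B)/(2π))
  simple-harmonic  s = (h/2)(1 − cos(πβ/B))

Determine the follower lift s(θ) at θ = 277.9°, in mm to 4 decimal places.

seg 1 [0°–42.5°] cycloidal, h=21: full span → s += 21 → s = 21.0000
seg 2 [42.5°–86.2°] simple-harmonic, h=-16: full span → s += -16 → s = 5.0000
seg 3 [86.2°–169.4°] uniform, h=14: full span → s += 14 → s = 19.0000
seg 4 [169.4°–271.7°] cycloidal, h=20: full span → s += 20 → s = 39.0000
seg 5 [271.7°–292.8°] cycloidal, h=16: θ=277.9° here. β=6.2, B=21.1. 16·(0.2938 − sin(2π·0.2938)/(2π)) = 2.2509 → s = 41.2509

41.2509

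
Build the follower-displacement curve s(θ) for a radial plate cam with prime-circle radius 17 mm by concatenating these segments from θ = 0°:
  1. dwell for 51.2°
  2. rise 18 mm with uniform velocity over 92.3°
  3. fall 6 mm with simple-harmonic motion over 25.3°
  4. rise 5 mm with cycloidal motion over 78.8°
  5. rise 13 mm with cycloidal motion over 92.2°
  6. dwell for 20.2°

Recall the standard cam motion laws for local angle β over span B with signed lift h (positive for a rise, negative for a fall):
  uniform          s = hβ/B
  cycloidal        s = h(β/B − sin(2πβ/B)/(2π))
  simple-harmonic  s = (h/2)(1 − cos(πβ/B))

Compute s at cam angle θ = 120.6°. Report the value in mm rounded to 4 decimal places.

seg 1 [0°–51.2°] dwell: s stays 0.0000
seg 2 [51.2°–143.5°] uniform, h=18: θ=120.6° here. β=69.4, B=92.3. 18·69.4/92.3 = 13.5341 → s = 13.5341

13.5341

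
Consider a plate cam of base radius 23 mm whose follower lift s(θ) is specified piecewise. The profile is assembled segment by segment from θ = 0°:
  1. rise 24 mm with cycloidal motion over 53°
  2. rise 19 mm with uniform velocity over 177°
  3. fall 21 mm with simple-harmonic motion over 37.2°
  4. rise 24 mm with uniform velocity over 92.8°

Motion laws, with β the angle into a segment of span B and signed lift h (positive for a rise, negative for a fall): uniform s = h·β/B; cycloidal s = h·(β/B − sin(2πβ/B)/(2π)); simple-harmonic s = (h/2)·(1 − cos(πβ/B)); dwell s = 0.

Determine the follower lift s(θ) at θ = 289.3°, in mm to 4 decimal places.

seg 1 [0°–53°] cycloidal, h=24: full span → s += 24 → s = 24.0000
seg 2 [53°–230°] uniform, h=19: full span → s += 19 → s = 43.0000
seg 3 [230°–267.2°] simple-harmonic, h=-21: full span → s += -21 → s = 22.0000
seg 4 [267.2°–360°] uniform, h=24: θ=289.3° here. β=22.1, B=92.8. 24·22.1/92.8 = 5.7155 → s = 27.7155

27.7155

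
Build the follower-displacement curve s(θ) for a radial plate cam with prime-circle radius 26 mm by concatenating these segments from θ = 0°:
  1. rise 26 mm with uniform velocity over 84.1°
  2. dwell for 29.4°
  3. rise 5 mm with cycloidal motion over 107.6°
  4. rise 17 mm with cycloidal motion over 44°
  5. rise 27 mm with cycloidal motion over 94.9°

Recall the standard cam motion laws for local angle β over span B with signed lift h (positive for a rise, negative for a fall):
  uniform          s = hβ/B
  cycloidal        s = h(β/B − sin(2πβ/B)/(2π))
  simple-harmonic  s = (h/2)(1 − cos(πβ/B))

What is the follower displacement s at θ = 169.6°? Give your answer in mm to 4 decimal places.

seg 1 [0°–84.1°] uniform, h=26: full span → s += 26 → s = 26.0000
seg 2 [84.1°–113.5°] dwell: s stays 26.0000
seg 3 [113.5°–221.1°] cycloidal, h=5: θ=169.6° here. β=56.1, B=107.6. 5·(0.5214 − sin(2π·0.5214)/(2π)) = 2.7134 → s = 28.7134

28.7134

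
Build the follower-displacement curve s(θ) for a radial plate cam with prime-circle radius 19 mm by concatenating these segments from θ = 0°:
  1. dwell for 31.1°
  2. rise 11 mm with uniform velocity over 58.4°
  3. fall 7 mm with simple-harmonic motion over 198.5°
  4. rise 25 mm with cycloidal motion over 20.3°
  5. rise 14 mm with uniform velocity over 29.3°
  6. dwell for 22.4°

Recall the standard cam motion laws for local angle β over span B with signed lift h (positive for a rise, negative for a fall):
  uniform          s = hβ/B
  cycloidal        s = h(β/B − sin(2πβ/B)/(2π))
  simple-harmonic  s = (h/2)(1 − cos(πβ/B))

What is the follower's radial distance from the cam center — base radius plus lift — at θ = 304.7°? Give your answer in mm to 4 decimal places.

seg 1 [0°–31.1°] dwell: s stays 0.0000
seg 2 [31.1°–89.5°] uniform, h=11: full span → s += 11 → s = 11.0000
seg 3 [89.5°–288°] simple-harmonic, h=-7: full span → s += -7 → s = 4.0000
seg 4 [288°–308.3°] cycloidal, h=25: θ=304.7° here. β=16.7, B=20.3. 25·(0.8227 − sin(2π·0.8227)/(2π)) = 24.1379 → s = 28.1379
radial distance = base radius + s = 19 + 28.1379 = 47.1379

47.1379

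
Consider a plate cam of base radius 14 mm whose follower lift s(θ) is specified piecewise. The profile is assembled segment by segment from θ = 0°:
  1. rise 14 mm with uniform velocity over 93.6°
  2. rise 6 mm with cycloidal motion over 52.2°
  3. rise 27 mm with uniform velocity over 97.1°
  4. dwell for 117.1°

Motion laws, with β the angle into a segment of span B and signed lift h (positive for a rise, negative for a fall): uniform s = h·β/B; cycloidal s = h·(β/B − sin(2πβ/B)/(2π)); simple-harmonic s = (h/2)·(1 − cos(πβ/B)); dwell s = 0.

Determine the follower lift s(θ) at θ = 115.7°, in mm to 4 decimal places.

seg 1 [0°–93.6°] uniform, h=14: full span → s += 14 → s = 14.0000
seg 2 [93.6°–145.8°] cycloidal, h=6: θ=115.7° here. β=22.1, B=52.2. 6·(0.4234 − sin(2π·0.4234)/(2π)) = 2.0980 → s = 16.0980

16.0980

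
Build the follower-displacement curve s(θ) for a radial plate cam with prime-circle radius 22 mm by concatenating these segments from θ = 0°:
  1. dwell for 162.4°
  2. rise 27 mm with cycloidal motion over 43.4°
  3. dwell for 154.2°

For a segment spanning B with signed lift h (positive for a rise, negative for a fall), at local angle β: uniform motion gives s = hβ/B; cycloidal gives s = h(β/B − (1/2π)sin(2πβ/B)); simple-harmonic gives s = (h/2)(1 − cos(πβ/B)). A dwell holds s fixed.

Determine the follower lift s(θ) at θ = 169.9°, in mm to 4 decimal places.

seg 1 [0°–162.4°] dwell: s stays 0.0000
seg 2 [162.4°–205.8°] cycloidal, h=27: θ=169.9° here. β=7.5, B=43.4. 27·(0.1728 − sin(2π·0.1728)/(2π)) = 0.8643 → s = 0.8643

0.8643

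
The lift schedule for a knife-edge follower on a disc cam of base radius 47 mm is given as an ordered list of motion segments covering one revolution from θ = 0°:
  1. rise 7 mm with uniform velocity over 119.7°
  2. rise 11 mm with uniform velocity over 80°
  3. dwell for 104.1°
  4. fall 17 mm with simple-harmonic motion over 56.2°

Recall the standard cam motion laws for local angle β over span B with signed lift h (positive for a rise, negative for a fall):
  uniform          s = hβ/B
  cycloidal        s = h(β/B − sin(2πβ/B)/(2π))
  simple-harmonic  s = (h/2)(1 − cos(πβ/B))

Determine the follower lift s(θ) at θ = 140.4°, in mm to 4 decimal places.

seg 1 [0°–119.7°] uniform, h=7: full span → s += 7 → s = 7.0000
seg 2 [119.7°–199.7°] uniform, h=11: θ=140.4° here. β=20.7, B=80. 11·20.7/80 = 2.8463 → s = 9.8463

9.8463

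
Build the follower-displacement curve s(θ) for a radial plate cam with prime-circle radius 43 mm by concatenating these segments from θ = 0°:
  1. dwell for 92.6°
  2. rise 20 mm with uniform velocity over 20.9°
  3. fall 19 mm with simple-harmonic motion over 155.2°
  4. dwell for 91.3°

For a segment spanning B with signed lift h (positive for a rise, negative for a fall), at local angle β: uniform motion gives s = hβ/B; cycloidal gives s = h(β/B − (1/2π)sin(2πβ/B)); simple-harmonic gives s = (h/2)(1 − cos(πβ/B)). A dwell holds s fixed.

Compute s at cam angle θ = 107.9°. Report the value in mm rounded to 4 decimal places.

seg 1 [0°–92.6°] dwell: s stays 0.0000
seg 2 [92.6°–113.5°] uniform, h=20: θ=107.9° here. β=15.3, B=20.9. 20·15.3/20.9 = 14.6411 → s = 14.6411

14.6411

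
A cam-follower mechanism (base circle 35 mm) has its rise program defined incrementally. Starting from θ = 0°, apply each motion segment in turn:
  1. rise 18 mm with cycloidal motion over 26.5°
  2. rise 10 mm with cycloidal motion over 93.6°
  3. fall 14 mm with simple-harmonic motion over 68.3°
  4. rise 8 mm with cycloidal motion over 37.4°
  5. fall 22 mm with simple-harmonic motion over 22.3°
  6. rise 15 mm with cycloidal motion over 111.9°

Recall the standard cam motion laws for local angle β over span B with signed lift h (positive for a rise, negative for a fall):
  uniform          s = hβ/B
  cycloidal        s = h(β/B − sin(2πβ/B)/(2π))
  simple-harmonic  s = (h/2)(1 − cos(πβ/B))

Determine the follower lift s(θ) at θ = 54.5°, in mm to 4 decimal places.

seg 1 [0°–26.5°] cycloidal, h=18: full span → s += 18 → s = 18.0000
seg 2 [26.5°–120.1°] cycloidal, h=10: θ=54.5° here. β=28, B=93.6. 10·(0.2991 − sin(2π·0.2991)/(2π)) = 1.4752 → s = 19.4752

19.4752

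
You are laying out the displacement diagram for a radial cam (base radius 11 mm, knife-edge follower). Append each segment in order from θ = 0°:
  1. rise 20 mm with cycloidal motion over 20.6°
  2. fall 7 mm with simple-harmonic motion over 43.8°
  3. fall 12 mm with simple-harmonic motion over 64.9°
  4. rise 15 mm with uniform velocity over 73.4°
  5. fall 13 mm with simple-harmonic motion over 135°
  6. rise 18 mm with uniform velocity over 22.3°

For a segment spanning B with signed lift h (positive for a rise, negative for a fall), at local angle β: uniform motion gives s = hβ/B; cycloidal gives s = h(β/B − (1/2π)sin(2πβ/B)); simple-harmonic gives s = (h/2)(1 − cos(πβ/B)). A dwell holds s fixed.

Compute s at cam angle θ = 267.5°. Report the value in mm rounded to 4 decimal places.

seg 1 [0°–20.6°] cycloidal, h=20: full span → s += 20 → s = 20.0000
seg 2 [20.6°–64.4°] simple-harmonic, h=-7: full span → s += -7 → s = 13.0000
seg 3 [64.4°–129.3°] simple-harmonic, h=-12: full span → s += -12 → s = 1.0000
seg 4 [129.3°–202.7°] uniform, h=15: full span → s += 15 → s = 16.0000
seg 5 [202.7°–337.7°] simple-harmonic, h=-13: θ=267.5° here. β=64.8, B=135. -13/2·(1 − cos(π·0.4800)) = -6.0919 → s = 9.9081

9.9081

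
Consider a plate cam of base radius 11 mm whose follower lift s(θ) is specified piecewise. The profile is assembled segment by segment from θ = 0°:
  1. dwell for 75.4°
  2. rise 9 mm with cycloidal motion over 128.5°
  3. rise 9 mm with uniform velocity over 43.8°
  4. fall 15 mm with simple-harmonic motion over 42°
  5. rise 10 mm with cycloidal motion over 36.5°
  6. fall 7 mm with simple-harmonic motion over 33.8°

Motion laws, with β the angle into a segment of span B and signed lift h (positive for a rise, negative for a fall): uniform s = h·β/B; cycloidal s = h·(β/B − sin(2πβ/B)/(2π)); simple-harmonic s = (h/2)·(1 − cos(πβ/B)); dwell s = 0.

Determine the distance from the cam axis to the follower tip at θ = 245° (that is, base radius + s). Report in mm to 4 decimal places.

seg 1 [0°–75.4°] dwell: s stays 0.0000
seg 2 [75.4°–203.9°] cycloidal, h=9: full span → s += 9 → s = 9.0000
seg 3 [203.9°–247.7°] uniform, h=9: θ=245° here. β=41.1, B=43.8. 9·41.1/43.8 = 8.4452 → s = 17.4452
radial distance = base radius + s = 11 + 17.4452 = 28.4452

28.4452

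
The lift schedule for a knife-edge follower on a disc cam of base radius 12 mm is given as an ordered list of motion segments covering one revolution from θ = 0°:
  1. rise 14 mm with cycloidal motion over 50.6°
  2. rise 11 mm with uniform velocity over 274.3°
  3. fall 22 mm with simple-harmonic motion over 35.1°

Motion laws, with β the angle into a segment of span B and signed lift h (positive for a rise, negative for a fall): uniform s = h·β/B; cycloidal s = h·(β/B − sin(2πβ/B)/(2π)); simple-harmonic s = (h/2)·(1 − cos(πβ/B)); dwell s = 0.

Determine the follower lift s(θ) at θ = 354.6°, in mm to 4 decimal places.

seg 1 [0°–50.6°] cycloidal, h=14: full span → s += 14 → s = 14.0000
seg 2 [50.6°–324.9°] uniform, h=11: full span → s += 11 → s = 25.0000
seg 3 [324.9°–360°] simple-harmonic, h=-22: θ=354.6° here. β=29.7, B=35.1. -22/2·(1 − cos(π·0.8462)) = -20.7400 → s = 4.2600

4.2600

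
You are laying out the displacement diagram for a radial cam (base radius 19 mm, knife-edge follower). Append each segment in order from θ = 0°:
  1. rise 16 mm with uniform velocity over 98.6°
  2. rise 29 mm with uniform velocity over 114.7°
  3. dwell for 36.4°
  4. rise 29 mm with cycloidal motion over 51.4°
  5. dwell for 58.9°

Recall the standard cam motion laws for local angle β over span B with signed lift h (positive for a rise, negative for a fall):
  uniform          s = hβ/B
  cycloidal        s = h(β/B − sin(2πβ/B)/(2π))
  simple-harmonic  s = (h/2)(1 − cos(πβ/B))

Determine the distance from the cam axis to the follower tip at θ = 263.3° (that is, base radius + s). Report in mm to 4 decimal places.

seg 1 [0°–98.6°] uniform, h=16: full span → s += 16 → s = 16.0000
seg 2 [98.6°–213.3°] uniform, h=29: full span → s += 29 → s = 45.0000
seg 3 [213.3°–249.7°] dwell: s stays 45.0000
seg 4 [249.7°–301.1°] cycloidal, h=29: θ=263.3° here. β=13.6, B=51.4. 29·(0.2646 − sin(2π·0.2646)/(2π)) = 3.0770 → s = 48.0770
radial distance = base radius + s = 19 + 48.0770 = 67.0770

67.0770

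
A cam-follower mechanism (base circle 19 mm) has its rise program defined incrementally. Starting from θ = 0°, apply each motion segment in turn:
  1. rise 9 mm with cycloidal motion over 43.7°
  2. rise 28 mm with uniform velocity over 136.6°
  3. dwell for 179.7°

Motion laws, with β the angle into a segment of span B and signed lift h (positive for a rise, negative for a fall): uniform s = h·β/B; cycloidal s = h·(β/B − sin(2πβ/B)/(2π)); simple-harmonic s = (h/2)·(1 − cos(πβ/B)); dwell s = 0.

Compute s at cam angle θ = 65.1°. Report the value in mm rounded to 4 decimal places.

seg 1 [0°–43.7°] cycloidal, h=9: full span → s += 9 → s = 9.0000
seg 2 [43.7°–180.3°] uniform, h=28: θ=65.1° here. β=21.4, B=136.6. 28·21.4/136.6 = 4.3865 → s = 13.3865

13.3865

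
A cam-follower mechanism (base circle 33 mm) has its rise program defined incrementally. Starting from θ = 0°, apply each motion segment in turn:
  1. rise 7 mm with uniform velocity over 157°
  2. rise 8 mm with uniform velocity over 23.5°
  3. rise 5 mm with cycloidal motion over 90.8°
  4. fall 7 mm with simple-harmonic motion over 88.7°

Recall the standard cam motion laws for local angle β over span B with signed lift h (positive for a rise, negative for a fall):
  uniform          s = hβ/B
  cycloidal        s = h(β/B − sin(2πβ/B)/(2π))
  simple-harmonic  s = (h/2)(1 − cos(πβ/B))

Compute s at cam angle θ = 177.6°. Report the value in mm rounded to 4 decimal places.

seg 1 [0°–157°] uniform, h=7: full span → s += 7 → s = 7.0000
seg 2 [157°–180.5°] uniform, h=8: θ=177.6° here. β=20.6, B=23.5. 8·20.6/23.5 = 7.0128 → s = 14.0128

14.0128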